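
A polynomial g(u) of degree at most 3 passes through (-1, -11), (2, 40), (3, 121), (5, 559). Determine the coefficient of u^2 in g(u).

-4

Write g(u) = au^3 + bu^2 + cu + d. Substituting each data point gives a linear system:
  -a + b - c + d = -11
  8a + 4b + 2c + d = 40
  27a + 9b + 3c + d = 121
  125a + 25b + 5c + d = 559
Solving the system yields a = 5, b = -4, c = 6, d = 4.
So g(u) = 5u^3 - 4u^2 + 6u + 4.
The coefficient of u^2 is -4.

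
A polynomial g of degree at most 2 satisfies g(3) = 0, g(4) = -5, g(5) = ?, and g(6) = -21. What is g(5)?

-12

The 3 known points determine the degree-2 polynomial uniquely.
Write g(u) = au^2 + bu + c. Substituting each data point gives a linear system:
  9a + 3b + c = 0
  16a + 4b + c = -5
  36a + 6b + c = -21
Solving the system yields a = -1, b = 2, c = 3.
So g(u) = -u^2 + 2u + 3.
Then g(5) = -12.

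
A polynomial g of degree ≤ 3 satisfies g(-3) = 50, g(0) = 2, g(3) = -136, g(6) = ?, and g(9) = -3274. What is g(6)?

-1012

The 4 known points determine the degree-3 polynomial uniquely.
Write g(t) = at^3 + bt^2 + ct + d. Substituting each data point gives a linear system:
  -27a + 9b - 3c + d = 50
  d = 2
  27a + 9b + 3c + d = -136
  729a + 81b + 9c + d = -3274
Solving the system yields a = -4, b = -5, c = 5, d = 2.
So g(t) = -4t³ - 5t² + 5t + 2.
Then g(6) = -1012.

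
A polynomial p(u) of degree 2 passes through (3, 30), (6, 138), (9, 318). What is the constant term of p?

-6

Write p(u) = au^2 + bu + c. Substituting each data point gives a linear system:
  9a + 3b + c = 30
  36a + 6b + c = 138
  81a + 9b + c = 318
Solving the system yields a = 4, b = 0, c = -6.
So p(u) = 4u^2 - 6.
The constant term is -6.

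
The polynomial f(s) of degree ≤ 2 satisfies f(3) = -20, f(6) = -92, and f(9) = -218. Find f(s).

Write f(s) = as^2 + bs + c. Substituting each data point gives a linear system:
  9a + 3b + c = -20
  36a + 6b + c = -92
  81a + 9b + c = -218
Solving the system yields a = -3, b = 3, c = -2.
So f(s) = -3s^2 + 3s - 2.
Check: f(9) = -218. ✓

f(s) = -3s^2 + 3s - 2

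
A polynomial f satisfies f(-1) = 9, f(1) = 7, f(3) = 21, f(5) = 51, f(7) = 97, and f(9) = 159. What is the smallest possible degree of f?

Forward differences of the values at s = -1, 1, 3, 5, 7, 9:
  f  : 9  7  21  51  97  159
  Δ  : -2  14  30  46  62
  Δ^2: 16  16  16  16
  Δ^3: 0  0  0
  Δ^4: 0  0
  Δ^5: 0
The second differences are constant (16) and nonzero, while all higher differences vanish, so the minimal degree is 2.

2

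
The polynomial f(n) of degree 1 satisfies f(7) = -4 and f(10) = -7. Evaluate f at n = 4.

Write f(n) = an + b. Substituting each data point gives a linear system:
  7a + b = -4
  10a + b = -7
Solving the system yields a = -1, b = 3.
So f(n) = -n + 3.
Then f(4) = -1.

-1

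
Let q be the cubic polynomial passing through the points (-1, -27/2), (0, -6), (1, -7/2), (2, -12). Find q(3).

-75/2

Using the Lagrange interpolation formula with nodes -1, 0, 1, 2:
  L_0(t) = t(t - 1)(t - 2) / -6
  L_1(t) = (t + 1)(t - 1)(t - 2) / 2
  L_2(t) = (t + 1)t(t - 2) / -2
  L_3(t) = (t + 1)t(t - 1) / 6
Then q(t) = -27/2·L_0(t) - 6·L_1(t) - 7/2·L_2(t) - 12·L_3(t).
Expanding and collecting terms gives q(t) = -t³ - (5/2)t² + 6t - 6.
Evaluating at t = 3: q(3) = -75/2.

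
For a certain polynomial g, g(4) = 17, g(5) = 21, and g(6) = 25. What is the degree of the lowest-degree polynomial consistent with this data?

Forward differences of the values at x = 4, 5, 6:
  g  : 17  21  25
  Δ  : 4  4
  Δ^2: 0
The first differences are constant (4) and nonzero, while all higher differences vanish, so the minimal degree is 1.

1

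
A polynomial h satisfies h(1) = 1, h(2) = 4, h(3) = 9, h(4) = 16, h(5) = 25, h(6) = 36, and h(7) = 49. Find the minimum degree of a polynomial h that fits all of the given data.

Forward differences of the values at s = 1, 2, 3, 4, 5, 6, 7:
  h  : 1  4  9  16  25  36  49
  Δ  : 3  5  7  9  11  13
  Δ^2: 2  2  2  2  2
  Δ^3: 0  0  0  0
  Δ^4: 0  0  0
  Δ^5: 0  0
  Δ^6: 0
The second differences are constant (2) and nonzero, while all higher differences vanish, so the minimal degree is 2.

2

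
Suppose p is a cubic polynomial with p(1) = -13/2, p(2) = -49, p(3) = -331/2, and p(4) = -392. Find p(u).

p(u) = -6u^3 - u^2 + (5/2)u - 2

Write p(u) = au^3 + bu^2 + cu + d. Substituting each data point gives a linear system:
  a + b + c + d = -13/2
  8a + 4b + 2c + d = -49
  27a + 9b + 3c + d = -331/2
  64a + 16b + 4c + d = -392
Solving the system yields a = -6, b = -1, c = 5/2, d = -2.
So p(u) = -6u^3 - u^2 + (5/2)u - 2.
Check: p(2) = -49. ✓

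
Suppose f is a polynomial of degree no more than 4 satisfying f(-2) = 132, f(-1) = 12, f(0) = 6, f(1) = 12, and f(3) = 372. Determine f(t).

f(t) = 6t^4 - 5t^3 + 5t + 6

Write f(t) = at^4 + bt^3 + ct^2 + dt + e. Substituting each data point gives a linear system:
  16a - 8b + 4c - 2d + e = 132
  a - b + c - d + e = 12
  e = 6
  a + b + c + d + e = 12
  81a + 27b + 9c + 3d + e = 372
Solving the system yields a = 6, b = -5, c = 0, d = 5, e = 6.
So f(t) = 6t^4 - 5t^3 + 5t + 6.
Check: f(3) = 372. ✓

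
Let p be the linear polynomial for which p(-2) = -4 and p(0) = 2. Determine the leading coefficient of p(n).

3

Write p(n) = an + b. Substituting each data point gives a linear system:
  -2a + b = -4
  b = 2
Solving the system yields a = 3, b = 2.
So p(n) = 3n + 2.
The leading coefficient is 3.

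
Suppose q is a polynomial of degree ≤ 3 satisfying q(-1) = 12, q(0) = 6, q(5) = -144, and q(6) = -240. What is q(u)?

Write q(u) = au^3 + bu^2 + cu + d. Substituting each data point gives a linear system:
  -a + b - c + d = 12
  d = 6
  125a + 25b + 5c + d = -144
  216a + 36b + 6c + d = -240
Solving the system yields a = -1, b = 0, c = -5, d = 6.
So q(u) = -u^3 - 5u + 6.
Check: q(5) = -144. ✓

q(u) = -u^3 - 5u + 6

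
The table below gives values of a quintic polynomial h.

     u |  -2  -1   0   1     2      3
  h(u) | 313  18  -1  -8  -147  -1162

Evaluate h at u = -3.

Using the Lagrange interpolation formula with nodes -2, -1, 0, 1, 2, 3:
  L_0(u) = (u + 1)u(u - 1)(u - 2)(u - 3) / -120
  L_1(u) = (u + 2)u(u - 1)(u - 2)(u - 3) / 24
  L_2(u) = (u + 2)(u + 1)(u - 1)(u - 2)(u - 3) / -12
  L_3(u) = (u + 2)(u + 1)u(u - 2)(u - 3) / 12
  L_4(u) = (u + 2)(u + 1)u(u - 1)(u - 3) / -24
  L_5(u) = (u + 2)(u + 1)u(u - 1)(u - 2) / 120
Then h(u) = 313·L_0(u) + 18·L_1(u) - 1·L_2(u) - 8·L_3(u) - 147·L_4(u) - 1162·L_5(u).
Expanding and collecting terms gives h(u) = -6u⁵ + 5u⁴ - 4u³ + u² - 3u - 1.
Evaluating at u = -3: h(-3) = 1988.

1988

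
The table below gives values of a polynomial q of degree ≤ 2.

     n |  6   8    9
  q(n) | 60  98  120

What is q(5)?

44

Write q(n) = an^2 + bn + c. Substituting each data point gives a linear system:
  36a + 6b + c = 60
  64a + 8b + c = 98
  81a + 9b + c = 120
Solving the system yields a = 1, b = 5, c = -6.
So q(n) = n^2 + 5n - 6.
Then q(5) = 44.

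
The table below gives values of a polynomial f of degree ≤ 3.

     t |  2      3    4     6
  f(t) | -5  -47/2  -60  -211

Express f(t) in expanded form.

f(t) = -t^3 + (1/2)t + 2

Write f(t) = at^3 + bt^2 + ct + d. Substituting each data point gives a linear system:
  8a + 4b + 2c + d = -5
  27a + 9b + 3c + d = -47/2
  64a + 16b + 4c + d = -60
  216a + 36b + 6c + d = -211
Solving the system yields a = -1, b = 0, c = 1/2, d = 2.
So f(t) = -t^3 + (1/2)t + 2.
Check: f(4) = -60. ✓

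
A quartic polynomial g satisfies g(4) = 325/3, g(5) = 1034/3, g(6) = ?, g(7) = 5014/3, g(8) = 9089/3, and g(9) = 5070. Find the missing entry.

On equispaced nodes a degree-4 polynomial has vanishing fifth forward difference, so
  - g(4) + 5·g(5) - 10·g(6) + 10·g(7) - 5·g(8) + g(9) = 0.
Substituting the known values and solving for g(6):
  -10·g(6) = -8250
  g(6) = 825.

825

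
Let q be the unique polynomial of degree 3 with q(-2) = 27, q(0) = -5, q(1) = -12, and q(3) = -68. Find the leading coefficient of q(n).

Write q(n) = an^3 + bn^2 + cn + d. Substituting each data point gives a linear system:
  -8a + 4b - 2c + d = 27
  d = -5
  a + b + c + d = -12
  27a + 9b + 3c + d = -68
Solving the system yields a = -2, b = 1, c = -6, d = -5.
So q(n) = -2n³ + n² - 6n - 5.
The leading coefficient is -2.

-2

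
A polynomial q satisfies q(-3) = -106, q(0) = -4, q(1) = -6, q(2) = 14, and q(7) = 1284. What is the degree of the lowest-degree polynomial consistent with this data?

3

Divided differences on the nodes -3, 0, 1, 2, 7:
  order 0: -106  -4  -6  14  1284
  order 1: 34  -2  20  254
  order 2: -9  11  39
  order 3: 4  4
  order 4: 0
The order-3 divided differences are all 4 (nonzero) and every higher order vanishes, so the data lies on a polynomial of degree exactly 3.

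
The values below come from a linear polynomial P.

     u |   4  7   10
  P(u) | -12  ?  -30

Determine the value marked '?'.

-21

On equispaced nodes a degree-1 polynomial has vanishing second forward difference, so
  P(4) - 2·P(7) + P(10) = 0.
Substituting the known values and solving for P(7):
  -2·P(7) = 42
  P(7) = -21.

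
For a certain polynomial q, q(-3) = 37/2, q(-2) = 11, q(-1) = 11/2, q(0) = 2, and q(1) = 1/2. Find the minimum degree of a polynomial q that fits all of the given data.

Forward differences of the values at n = -3, -2, -1, 0, 1:
  q  : 37/2  11  11/2  2  1/2
  Δ  : -15/2  -11/2  -7/2  -3/2
  Δ^2: 2  2  2
  Δ^3: 0  0
  Δ^4: 0
The second differences are constant (2) and nonzero, while all higher differences vanish, so the minimal degree is 2.

2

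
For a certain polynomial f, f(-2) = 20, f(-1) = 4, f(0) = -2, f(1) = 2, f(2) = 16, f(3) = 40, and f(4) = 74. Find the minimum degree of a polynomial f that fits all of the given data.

Forward differences of the values at u = -2, -1, 0, 1, 2, 3, 4:
  f  : 20  4  -2  2  16  40  74
  Δ  : -16  -6  4  14  24  34
  Δ^2: 10  10  10  10  10
  Δ^3: 0  0  0  0
  Δ^4: 0  0  0
  Δ^5: 0  0
  Δ^6: 0
The second differences are constant (10) and nonzero, while all higher differences vanish, so the minimal degree is 2.

2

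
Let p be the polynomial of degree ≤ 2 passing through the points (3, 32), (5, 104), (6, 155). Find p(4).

Write p(s) = as^2 + bs + c. Substituting each data point gives a linear system:
  9a + 3b + c = 32
  25a + 5b + c = 104
  36a + 6b + c = 155
Solving the system yields a = 5, b = -4, c = -1.
So p(s) = 5s^2 - 4s - 1.
Then p(4) = 63.

63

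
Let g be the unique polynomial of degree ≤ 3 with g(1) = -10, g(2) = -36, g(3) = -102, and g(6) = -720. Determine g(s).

Write g(s) = as^3 + bs^2 + cs + d. Substituting each data point gives a linear system:
  a + b + c + d = -10
  8a + 4b + 2c + d = -36
  27a + 9b + 3c + d = -102
  216a + 36b + 6c + d = -720
Solving the system yields a = -3, b = -2, c = 1, d = -6.
So g(s) = -3s^3 - 2s^2 + s - 6.
Check: g(6) = -720. ✓

g(s) = -3s^3 - 2s^2 + s - 6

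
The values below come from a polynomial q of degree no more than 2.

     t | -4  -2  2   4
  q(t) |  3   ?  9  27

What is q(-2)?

-3

The 3 known points determine the degree-2 polynomial uniquely.
Write q(t) = at^2 + bt + c. Substituting each data point gives a linear system:
  16a - 4b + c = 3
  4a + 2b + c = 9
  16a + 4b + c = 27
Solving the system yields a = 1, b = 3, c = -1.
So q(t) = t^2 + 3t - 1.
Then q(-2) = -3.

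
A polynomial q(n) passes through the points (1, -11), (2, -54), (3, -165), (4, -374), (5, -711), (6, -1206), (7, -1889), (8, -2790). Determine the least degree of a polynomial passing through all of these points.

3

Forward differences of the values at n = 1, 2, 3, 4, 5, 6, 7, 8:
  q  : -11  -54  -165  -374  -711  -1206  -1889  -2790
  Δ  : -43  -111  -209  -337  -495  -683  -901
  Δ^2: -68  -98  -128  -158  -188  -218
  Δ^3: -30  -30  -30  -30  -30
  Δ^4: 0  0  0  0
  Δ^5: 0  0  0
  Δ^6: 0  0
  Δ^7: 0
The third differences are constant (-30) and nonzero, while all higher differences vanish, so the minimal degree is 3.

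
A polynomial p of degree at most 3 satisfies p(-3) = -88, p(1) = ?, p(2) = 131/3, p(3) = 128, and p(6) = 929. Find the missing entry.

32/3

The 4 known points determine the degree-3 polynomial uniquely.
Write p(s) = as^3 + bs^2 + cs + d. Substituting each data point gives a linear system:
  -27a + 9b - 3c + d = -88
  8a + 4b + 2c + d = 131/3
  27a + 9b + 3c + d = 128
  216a + 36b + 6c + d = 929
Solving the system yields a = 4, b = 5/3, c = 0, d = 5.
So p(s) = 4s^3 + (5/3)s^2 + 5.
Then p(1) = 32/3.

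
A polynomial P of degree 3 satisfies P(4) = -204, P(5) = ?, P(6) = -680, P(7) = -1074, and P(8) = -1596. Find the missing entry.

-396

The 4 known points determine the degree-3 polynomial uniquely.
Write P(t) = at^3 + bt^2 + ct + d. Substituting each data point gives a linear system:
  64a + 16b + 4c + d = -204
  216a + 36b + 6c + d = -680
  343a + 49b + 7c + d = -1074
  512a + 64b + 8c + d = -1596
Solving the system yields a = -3, b = -1, c = 0, d = 4.
So P(t) = -3t^3 - t^2 + 4.
Then P(5) = -396.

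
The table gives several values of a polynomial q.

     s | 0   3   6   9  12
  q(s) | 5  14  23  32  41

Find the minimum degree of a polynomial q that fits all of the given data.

1

Forward differences of the values at s = 0, 3, 6, 9, 12:
  q  : 5  14  23  32  41
  Δ  : 9  9  9  9
  Δ^2: 0  0  0
  Δ^3: 0  0
  Δ^4: 0
The first differences are constant (9) and nonzero, while all higher differences vanish, so the minimal degree is 1.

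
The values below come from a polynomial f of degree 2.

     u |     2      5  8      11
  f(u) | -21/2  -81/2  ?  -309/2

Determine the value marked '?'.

The 3 known points determine the degree-2 polynomial uniquely.
Write f(u) = au^2 + bu + c. Substituting each data point gives a linear system:
  4a + 2b + c = -21/2
  25a + 5b + c = -81/2
  121a + 11b + c = -309/2
Solving the system yields a = -1, b = -3, c = -1/2.
So f(u) = -u² - 3u - 1/2.
Then f(8) = -177/2.

-177/2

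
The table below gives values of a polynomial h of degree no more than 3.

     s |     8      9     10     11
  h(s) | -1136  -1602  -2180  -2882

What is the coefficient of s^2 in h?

-2

Write h(s) = as^3 + bs^2 + cs + d. Substituting each data point gives a linear system:
  512a + 64b + 8c + d = -1136
  729a + 81b + 9c + d = -1602
  1000a + 100b + 10c + d = -2180
  1331a + 121b + 11c + d = -2882
Solving the system yields a = -2, b = -2, c = 2, d = 0.
So h(s) = -2s^3 - 2s^2 + 2s.
The coefficient of s^2 is -2.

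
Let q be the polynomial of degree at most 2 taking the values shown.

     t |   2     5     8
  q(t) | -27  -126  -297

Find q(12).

-637

Using the Lagrange interpolation formula with nodes 2, 5, 8:
  L_0(t) = (t - 5)(t - 8) / 18
  L_1(t) = (t - 2)(t - 8) / -9
  L_2(t) = (t - 2)(t - 5) / 18
Then q(t) = -27·L_0(t) - 126·L_1(t) - 297·L_2(t).
Expanding and collecting terms gives q(t) = -4t² - 5t - 1.
Evaluating at t = 12: q(12) = -637.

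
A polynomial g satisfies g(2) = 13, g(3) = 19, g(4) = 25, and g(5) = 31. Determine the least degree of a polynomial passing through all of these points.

1

Forward differences of the values at n = 2, 3, 4, 5:
  g  : 13  19  25  31
  Δ  : 6  6  6
  Δ^2: 0  0
  Δ^3: 0
The first differences are constant (6) and nonzero, while all higher differences vanish, so the minimal degree is 1.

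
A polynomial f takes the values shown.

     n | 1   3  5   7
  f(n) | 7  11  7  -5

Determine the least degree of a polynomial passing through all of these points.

2

Forward differences of the values at n = 1, 3, 5, 7:
  f  : 7  11  7  -5
  Δ  : 4  -4  -12
  Δ^2: -8  -8
  Δ^3: 0
The second differences are constant (-8) and nonzero, while all higher differences vanish, so the minimal degree is 2.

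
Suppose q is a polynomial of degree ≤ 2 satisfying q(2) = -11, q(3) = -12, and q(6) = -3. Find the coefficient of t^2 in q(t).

1

Write q(t) = at^2 + bt + c. Substituting each data point gives a linear system:
  4a + 2b + c = -11
  9a + 3b + c = -12
  36a + 6b + c = -3
Solving the system yields a = 1, b = -6, c = -3.
So q(t) = t^2 - 6t - 3.
The leading coefficient is 1.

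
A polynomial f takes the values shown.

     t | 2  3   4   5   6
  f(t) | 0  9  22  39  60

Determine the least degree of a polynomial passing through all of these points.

2

Forward differences of the values at t = 2, 3, 4, 5, 6:
  f  : 0  9  22  39  60
  Δ  : 9  13  17  21
  Δ^2: 4  4  4
  Δ^3: 0  0
  Δ^4: 0
The second differences are constant (4) and nonzero, while all higher differences vanish, so the minimal degree is 2.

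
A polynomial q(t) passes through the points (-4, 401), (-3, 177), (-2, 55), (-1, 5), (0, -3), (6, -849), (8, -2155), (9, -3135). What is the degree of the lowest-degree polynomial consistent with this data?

3

Divided differences on the nodes -4, -3, -2, -1, 0, 6, 8, 9:
  order 0: 401  177  55  5  -3  -849  -2155  -3135
  order 1: -224  -122  -50  -8  -141  -653  -980
  order 2: 51  36  21  -19  -64  -109
  order 3: -5  -5  -5  -5  -5
  order 4: 0  0  0  0
  order 5: 0  0  0
  order 6: 0  0
  order 7: 0
The order-3 divided differences are all -5 (nonzero) and every higher order vanishes, so the data lies on a polynomial of degree exactly 3.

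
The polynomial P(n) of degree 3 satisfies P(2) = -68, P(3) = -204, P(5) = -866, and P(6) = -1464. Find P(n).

Write P(n) = an^3 + bn^2 + cn + d. Substituting each data point gives a linear system:
  8a + 4b + 2c + d = -68
  27a + 9b + 3c + d = -204
  125a + 25b + 5c + d = -866
  216a + 36b + 6c + d = -1464
Solving the system yields a = -6, b = -5, c = 3, d = -6.
So P(n) = -6n³ - 5n² + 3n - 6.
Check: P(5) = -866. ✓

P(n) = -6n^3 - 5n^2 + 3n - 6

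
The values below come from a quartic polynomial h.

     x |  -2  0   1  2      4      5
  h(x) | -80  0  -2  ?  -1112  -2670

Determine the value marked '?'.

The 5 known points determine the degree-4 polynomial uniquely.
Write h(x) = ax^4 + bx^3 + cx^2 + dx + e. Substituting each data point gives a linear system:
  16a - 8b + 4c - 2d + e = -80
  e = 0
  a + b + c + d + e = -2
  256a + 64b + 16c + 4d + e = -1112
  625a + 125b + 25c + 5d + e = -2670
Solving the system yields a = -4, b = -1, c = -3, d = 6, e = 0.
So h(x) = -4x⁴ - x³ - 3x² + 6x.
Then h(2) = -72.

-72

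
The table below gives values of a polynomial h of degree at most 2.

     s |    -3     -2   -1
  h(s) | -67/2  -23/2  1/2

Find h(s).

Write h(s) = as^2 + bs + c. Substituting each data point gives a linear system:
  9a - 3b + c = -67/2
  4a - 2b + c = -23/2
  a - b + c = 1/2
Solving the system yields a = -5, b = -3, c = 5/2.
So h(s) = -5s^2 - 3s + 5/2.
Check: h(-2) = -23/2. ✓

h(s) = -5s^2 - 3s + 5/2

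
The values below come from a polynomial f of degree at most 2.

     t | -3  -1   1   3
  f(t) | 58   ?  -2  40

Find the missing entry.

4

On equispaced nodes a degree-2 polynomial has vanishing third forward difference, so
  - f(-3) + 3·f(-1) - 3·f(1) + f(3) = 0.
Substituting the known values and solving for f(-1):
  3·f(-1) = 12
  f(-1) = 4.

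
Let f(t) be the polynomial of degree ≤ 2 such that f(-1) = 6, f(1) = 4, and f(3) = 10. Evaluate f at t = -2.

Write f(t) = at^2 + bt + c. Substituting each data point gives a linear system:
  a - b + c = 6
  a + b + c = 4
  9a + 3b + c = 10
Solving the system yields a = 1, b = -1, c = 4.
So f(t) = t² - t + 4.
Then f(-2) = 10.

10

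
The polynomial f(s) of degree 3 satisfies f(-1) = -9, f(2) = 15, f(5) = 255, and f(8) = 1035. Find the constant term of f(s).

-5

Write f(s) = as^3 + bs^2 + cs + d. Substituting each data point gives a linear system:
  -a + b - c + d = -9
  8a + 4b + 2c + d = 15
  125a + 25b + 5c + d = 255
  512a + 64b + 8c + d = 1035
Solving the system yields a = 2, b = 0, c = 2, d = -5.
So f(s) = 2s^3 + 2s - 5.
The constant term is -5.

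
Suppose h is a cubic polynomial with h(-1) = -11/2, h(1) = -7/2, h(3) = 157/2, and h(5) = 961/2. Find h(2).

Forward differences of the values at n = -1, 1, 3, 5:
  h  : -11/2  -7/2  157/2  961/2
  Δ  : 2  82  402
  Δ^2: 80  320
  Δ^3: 240
The third differences are constant, confirming degree 3.
Interpolating (Newton forward form) and evaluating at n = 2 gives h(2) = 25/2.

25/2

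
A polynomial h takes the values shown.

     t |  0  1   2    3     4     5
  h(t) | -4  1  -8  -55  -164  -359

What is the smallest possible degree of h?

3

Forward differences of the values at t = 0, 1, 2, 3, 4, 5:
  h  : -4  1  -8  -55  -164  -359
  Δ  : 5  -9  -47  -109  -195
  Δ^2: -14  -38  -62  -86
  Δ^3: -24  -24  -24
  Δ^4: 0  0
  Δ^5: 0
The third differences are constant (-24) and nonzero, while all higher differences vanish, so the minimal degree is 3.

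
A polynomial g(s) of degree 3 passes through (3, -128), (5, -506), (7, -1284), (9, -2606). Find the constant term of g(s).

4

Write g(s) = as^3 + bs^2 + cs + d. Substituting each data point gives a linear system:
  27a + 9b + 3c + d = -128
  125a + 25b + 5c + d = -506
  343a + 49b + 7c + d = -1284
  729a + 81b + 9c + d = -2606
Solving the system yields a = -3, b = -5, c = -2, d = 4.
So g(s) = -3s³ - 5s² - 2s + 4.
The constant term is 4.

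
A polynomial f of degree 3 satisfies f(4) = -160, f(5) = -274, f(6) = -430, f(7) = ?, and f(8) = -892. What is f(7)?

-634

The 4 known points determine the degree-3 polynomial uniquely.
Write f(x) = ax^3 + bx^2 + cx + d. Substituting each data point gives a linear system:
  64a + 16b + 4c + d = -160
  125a + 25b + 5c + d = -274
  216a + 36b + 6c + d = -430
  512a + 64b + 8c + d = -892
Solving the system yields a = -1, b = -6, c = 1, d = -4.
So f(x) = -x³ - 6x² + x - 4.
Then f(7) = -634.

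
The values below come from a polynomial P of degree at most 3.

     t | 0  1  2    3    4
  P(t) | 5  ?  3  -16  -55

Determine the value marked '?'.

8

On equispaced nodes a degree-3 polynomial has vanishing fourth forward difference, so
  P(0) - 4·P(1) + 6·P(2) - 4·P(3) + P(4) = 0.
Substituting the known values and solving for P(1):
  -4·P(1) = -32
  P(1) = 8.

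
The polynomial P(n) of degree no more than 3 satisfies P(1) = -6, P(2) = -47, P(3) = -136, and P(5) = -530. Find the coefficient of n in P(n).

Write P(n) = an^3 + bn^2 + cn + d. Substituting each data point gives a linear system:
  a + b + c + d = -6
  8a + 4b + 2c + d = -47
  27a + 9b + 3c + d = -136
  125a + 25b + 5c + d = -530
Solving the system yields a = -3, b = -6, c = -2, d = 5.
So P(n) = -3n^3 - 6n^2 - 2n + 5.
The coefficient of n is -2.

-2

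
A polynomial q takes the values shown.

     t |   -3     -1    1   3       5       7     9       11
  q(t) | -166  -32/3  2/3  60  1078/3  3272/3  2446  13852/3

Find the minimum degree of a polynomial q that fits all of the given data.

Forward differences of the values at t = -3, -1, 1, 3, 5, 7, 9, 11:
  q  : -166  -32/3  2/3  60  1078/3  3272/3  2446  13852/3
  Δ  : 466/3  34/3  178/3  898/3  2194/3  4066/3  6514/3
  Δ^2: -144  48  240  432  624  816
  Δ^3: 192  192  192  192  192
  Δ^4: 0  0  0  0
  Δ^5: 0  0  0
  Δ^6: 0  0
  Δ^7: 0
The third differences are constant (192) and nonzero, while all higher differences vanish, so the minimal degree is 3.

3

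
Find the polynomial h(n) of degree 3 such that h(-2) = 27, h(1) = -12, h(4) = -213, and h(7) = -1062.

h(n) = -3n^3 - 4n - 5

Write h(n) = an^3 + bn^2 + cn + d. Substituting each data point gives a linear system:
  -8a + 4b - 2c + d = 27
  a + b + c + d = -12
  64a + 16b + 4c + d = -213
  343a + 49b + 7c + d = -1062
Solving the system yields a = -3, b = 0, c = -4, d = -5.
So h(n) = -3n^3 - 4n - 5.
Check: h(1) = -12. ✓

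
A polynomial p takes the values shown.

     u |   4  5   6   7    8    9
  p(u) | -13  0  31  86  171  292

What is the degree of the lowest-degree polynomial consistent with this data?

Forward differences of the values at u = 4, 5, 6, 7, 8, 9:
  p  : -13  0  31  86  171  292
  Δ  : 13  31  55  85  121
  Δ^2: 18  24  30  36
  Δ^3: 6  6  6
  Δ^4: 0  0
  Δ^5: 0
The third differences are constant (6) and nonzero, while all higher differences vanish, so the minimal degree is 3.

3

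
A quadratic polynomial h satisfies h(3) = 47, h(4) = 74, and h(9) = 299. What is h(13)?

Using the Lagrange interpolation formula with nodes 3, 4, 9:
  L_0(u) = (u - 4)(u - 9) / 6
  L_1(u) = (u - 3)(u - 9) / -5
  L_2(u) = (u - 3)(u - 4) / 30
Then h(u) = 47·L_0(u) + 74·L_1(u) + 299·L_2(u).
Expanding and collecting terms gives h(u) = 3u^2 + 6u + 2.
Evaluating at u = 13: h(13) = 587.

587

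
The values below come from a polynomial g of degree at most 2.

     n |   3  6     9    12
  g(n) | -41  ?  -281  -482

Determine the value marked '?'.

On equispaced nodes a degree-2 polynomial has vanishing third forward difference, so
  - g(3) + 3·g(6) - 3·g(9) + g(12) = 0.
Substituting the known values and solving for g(6):
  3·g(6) = -402
  g(6) = -134.

-134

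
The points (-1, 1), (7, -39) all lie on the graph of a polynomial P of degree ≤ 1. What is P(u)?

P(u) = -5u - 4

Write P(u) = au + b. Substituting each data point gives a linear system:
  -a + b = 1
  7a + b = -39
Solving the system yields a = -5, b = -4.
So P(u) = -5u - 4.
Check: P(-1) = 1. ✓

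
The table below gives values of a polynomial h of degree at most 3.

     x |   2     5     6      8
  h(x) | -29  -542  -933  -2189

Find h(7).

Write h(x) = ax^3 + bx^2 + cx + d. Substituting each data point gives a linear system:
  8a + 4b + 2c + d = -29
  125a + 25b + 5c + d = -542
  216a + 36b + 6c + d = -933
  512a + 64b + 8c + d = -2189
Solving the system yields a = -4, b = -3, c = 6, d = 3.
So h(x) = -4x^3 - 3x^2 + 6x + 3.
Then h(7) = -1474.

-1474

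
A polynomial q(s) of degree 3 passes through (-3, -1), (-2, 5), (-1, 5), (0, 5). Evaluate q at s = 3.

65

Forward differences of the values at s = -3, -2, -1, 0:
  q  : -1  5  5  5
  Δ  : 6  0  0
  Δ^2: -6  0
  Δ^3: 6
The third differences are constant, confirming degree 3.
Interpolating (Newton forward form) and evaluating at s = 3 gives q(3) = 65.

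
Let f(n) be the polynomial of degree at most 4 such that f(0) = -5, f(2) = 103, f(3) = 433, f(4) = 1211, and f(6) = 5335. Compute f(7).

9473

Using the Lagrange interpolation formula with nodes 0, 2, 3, 4, 6:
  L_0(n) = (n - 2)(n - 3)(n - 4)(n - 6) / 144
  L_1(n) = n(n - 3)(n - 4)(n - 6) / -16
  L_2(n) = n(n - 2)(n - 4)(n - 6) / 9
  L_3(n) = n(n - 2)(n - 3)(n - 6) / -16
  L_4(n) = n(n - 2)(n - 3)(n - 4) / 144
Then f(n) = -5·L_0(n) + 103·L_1(n) + 433·L_2(n) + 1211·L_3(n) + 5335·L_4(n).
Expanding and collecting terms gives f(n) = 3n⁴ + 6n³ + 5n² - 4n - 5.
Evaluating at n = 7: f(7) = 9473.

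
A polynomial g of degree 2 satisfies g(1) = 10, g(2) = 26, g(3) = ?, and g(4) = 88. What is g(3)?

The 3 known points determine the degree-2 polynomial uniquely.
Write g(u) = au^2 + bu + c. Substituting each data point gives a linear system:
  a + b + c = 10
  4a + 2b + c = 26
  16a + 4b + c = 88
Solving the system yields a = 5, b = 1, c = 4.
So g(u) = 5u^2 + u + 4.
Then g(3) = 52.

52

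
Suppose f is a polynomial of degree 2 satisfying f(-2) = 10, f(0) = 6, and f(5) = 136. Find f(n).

Write f(n) = an^2 + bn + c. Substituting each data point gives a linear system:
  4a - 2b + c = 10
  c = 6
  25a + 5b + c = 136
Solving the system yields a = 4, b = 6, c = 6.
So f(n) = 4n^2 + 6n + 6.
Check: f(0) = 6. ✓

f(n) = 4n^2 + 6n + 6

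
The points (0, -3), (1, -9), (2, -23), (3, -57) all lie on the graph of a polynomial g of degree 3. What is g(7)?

-633

Forward differences of the values at u = 0, 1, 2, 3:
  g  : -3  -9  -23  -57
  Δ  : -6  -14  -34
  Δ^2: -8  -20
  Δ^3: -12
The third differences are constant, confirming degree 3.
Interpolating (Newton forward form) and evaluating at u = 7 gives g(7) = -633.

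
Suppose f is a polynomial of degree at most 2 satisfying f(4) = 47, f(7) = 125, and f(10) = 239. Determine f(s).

f(s) = 2s^2 + 4s - 1

Using the Lagrange interpolation formula with nodes 4, 7, 10:
  L_0(s) = (s - 7)(s - 10) / 18
  L_1(s) = (s - 4)(s - 10) / -9
  L_2(s) = (s - 4)(s - 7) / 18
Then f(s) = 47·L_0(s) + 125·L_1(s) + 239·L_2(s).
Expanding and collecting terms gives f(s) = 2s^2 + 4s - 1.
Check: f(4) = 47. ✓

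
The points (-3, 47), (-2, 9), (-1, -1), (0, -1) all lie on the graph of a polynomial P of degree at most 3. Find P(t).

P(t) = -3t^3 - 4t^2 - t - 1

Write P(t) = at^3 + bt^2 + ct + d. Substituting each data point gives a linear system:
  -27a + 9b - 3c + d = 47
  -8a + 4b - 2c + d = 9
  -a + b - c + d = -1
  d = -1
Solving the system yields a = -3, b = -4, c = -1, d = -1.
So P(t) = -3t^3 - 4t^2 - t - 1.
Check: P(-3) = 47. ✓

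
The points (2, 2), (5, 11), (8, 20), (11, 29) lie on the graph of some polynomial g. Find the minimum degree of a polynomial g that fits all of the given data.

Forward differences of the values at s = 2, 5, 8, 11:
  g  : 2  11  20  29
  Δ  : 9  9  9
  Δ^2: 0  0
  Δ^3: 0
The first differences are constant (9) and nonzero, while all higher differences vanish, so the minimal degree is 1.

1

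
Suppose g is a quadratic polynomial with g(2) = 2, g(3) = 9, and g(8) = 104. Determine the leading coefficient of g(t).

2

Write g(t) = at^2 + bt + c. Substituting each data point gives a linear system:
  4a + 2b + c = 2
  9a + 3b + c = 9
  64a + 8b + c = 104
Solving the system yields a = 2, b = -3, c = 0.
So g(t) = 2t² - 3t.
The leading coefficient is 2.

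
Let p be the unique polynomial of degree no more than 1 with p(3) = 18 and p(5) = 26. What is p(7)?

34

Using the Lagrange interpolation formula with nodes 3, 5:
  L_0(n) = (n - 5) / -2
  L_1(n) = (n - 3) / 2
Then p(n) = 18·L_0(n) + 26·L_1(n).
Expanding and collecting terms gives p(n) = 4n + 6.
Evaluating at n = 7: p(7) = 34.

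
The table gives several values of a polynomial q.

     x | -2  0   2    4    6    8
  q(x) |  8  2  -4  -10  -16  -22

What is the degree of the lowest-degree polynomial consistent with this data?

1

Forward differences of the values at x = -2, 0, 2, 4, 6, 8:
  q  : 8  2  -4  -10  -16  -22
  Δ  : -6  -6  -6  -6  -6
  Δ^2: 0  0  0  0
  Δ^3: 0  0  0
  Δ^4: 0  0
  Δ^5: 0
The first differences are constant (-6) and nonzero, while all higher differences vanish, so the minimal degree is 1.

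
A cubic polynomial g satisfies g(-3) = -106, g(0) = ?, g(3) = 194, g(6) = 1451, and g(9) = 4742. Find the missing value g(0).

The 4 known points determine the degree-3 polynomial uniquely.
Write g(n) = an^3 + bn^2 + cn + d. Substituting each data point gives a linear system:
  -27a + 9b - 3c + d = -106
  27a + 9b + 3c + d = 194
  216a + 36b + 6c + d = 1451
  729a + 81b + 9c + d = 4742
Solving the system yields a = 6, b = 5, c = -4, d = -1.
So g(n) = 6n^3 + 5n^2 - 4n - 1.
Then g(0) = -1.

-1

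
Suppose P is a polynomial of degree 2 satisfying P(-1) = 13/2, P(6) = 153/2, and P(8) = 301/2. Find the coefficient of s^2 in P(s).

Write P(s) = as^2 + bs + c. Substituting each data point gives a linear system:
  a - b + c = 13/2
  36a + 6b + c = 153/2
  64a + 8b + c = 301/2
Solving the system yields a = 3, b = -5, c = -3/2.
So P(s) = 3s^2 - 5s - 3/2.
The leading coefficient is 3.

3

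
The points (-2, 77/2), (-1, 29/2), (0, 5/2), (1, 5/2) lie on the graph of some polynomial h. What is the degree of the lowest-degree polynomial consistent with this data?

2

Forward differences of the values at t = -2, -1, 0, 1:
  h  : 77/2  29/2  5/2  5/2
  Δ  : -24  -12  0
  Δ^2: 12  12
  Δ^3: 0
The second differences are constant (12) and nonzero, while all higher differences vanish, so the minimal degree is 2.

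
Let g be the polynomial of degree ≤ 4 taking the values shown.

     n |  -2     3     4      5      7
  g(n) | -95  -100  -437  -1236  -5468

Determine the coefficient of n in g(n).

3

Write g(n) = an^4 + bn^3 + cn^2 + dn + e. Substituting each data point gives a linear system:
  16a - 8b + 4c - 2d + e = -95
  81a + 27b + 9c + 3d + e = -100
  256a + 64b + 16c + 4d + e = -437
  625a + 125b + 25c + 5d + e = -1236
  2401a + 343b + 49c + 7d + e = -5468
Solving the system yields a = -3, b = 5, c = 0, d = 3, e = -1.
So g(n) = -3n^4 + 5n^3 + 3n - 1.
The coefficient of n is 3.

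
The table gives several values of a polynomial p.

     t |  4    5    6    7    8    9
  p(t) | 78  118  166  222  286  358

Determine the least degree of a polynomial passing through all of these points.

2

Forward differences of the values at t = 4, 5, 6, 7, 8, 9:
  p  : 78  118  166  222  286  358
  Δ  : 40  48  56  64  72
  Δ^2: 8  8  8  8
  Δ^3: 0  0  0
  Δ^4: 0  0
  Δ^5: 0
The second differences are constant (8) and nonzero, while all higher differences vanish, so the minimal degree is 2.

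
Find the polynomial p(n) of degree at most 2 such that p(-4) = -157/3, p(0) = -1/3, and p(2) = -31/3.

p(n) = -3n^2 + n - 1/3

Using the Lagrange interpolation formula with nodes -4, 0, 2:
  L_0(n) = n(n - 2) / 24
  L_1(n) = (n + 4)(n - 2) / -8
  L_2(n) = (n + 4)n / 12
Then p(n) = -157/3·L_0(n) - 1/3·L_1(n) - 31/3·L_2(n).
Expanding and collecting terms gives p(n) = -3n^2 + n - 1/3.
Check: p(0) = -1/3. ✓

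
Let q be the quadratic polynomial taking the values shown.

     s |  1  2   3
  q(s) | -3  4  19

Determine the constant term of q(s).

-2

Write q(s) = as^2 + bs + c. Substituting each data point gives a linear system:
  a + b + c = -3
  4a + 2b + c = 4
  9a + 3b + c = 19
Solving the system yields a = 4, b = -5, c = -2.
So q(s) = 4s^2 - 5s - 2.
The constant term is -2.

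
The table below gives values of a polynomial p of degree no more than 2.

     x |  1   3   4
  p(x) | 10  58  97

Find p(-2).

Write p(x) = ax^2 + bx + c. Substituting each data point gives a linear system:
  a + b + c = 10
  9a + 3b + c = 58
  16a + 4b + c = 97
Solving the system yields a = 5, b = 4, c = 1.
So p(x) = 5x² + 4x + 1.
Then p(-2) = 13.

13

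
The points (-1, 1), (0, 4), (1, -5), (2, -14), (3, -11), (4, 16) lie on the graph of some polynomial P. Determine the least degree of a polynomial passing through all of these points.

Forward differences of the values at s = -1, 0, 1, 2, 3, 4:
  P  : 1  4  -5  -14  -11  16
  Δ  : 3  -9  -9  3  27
  Δ^2: -12  0  12  24
  Δ^3: 12  12  12
  Δ^4: 0  0
  Δ^5: 0
The third differences are constant (12) and nonzero, while all higher differences vanish, so the minimal degree is 3.

3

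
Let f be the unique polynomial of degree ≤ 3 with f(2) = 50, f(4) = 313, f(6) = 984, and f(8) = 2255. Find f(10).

Write f(x) = ax^3 + bx^2 + cx + d. Substituting each data point gives a linear system:
  8a + 4b + 2c + d = 50
  64a + 16b + 4c + d = 313
  216a + 36b + 6c + d = 984
  512a + 64b + 8c + d = 2255
Solving the system yields a = 4, b = 3, c = 3/2, d = 3.
So f(x) = 4x^3 + 3x^2 + (3/2)x + 3.
Then f(10) = 4318.

4318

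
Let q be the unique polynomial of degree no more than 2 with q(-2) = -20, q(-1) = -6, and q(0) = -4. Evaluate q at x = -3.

-46

Write q(x) = ax^2 + bx + c. Substituting each data point gives a linear system:
  4a - 2b + c = -20
  a - b + c = -6
  c = -4
Solving the system yields a = -6, b = -4, c = -4.
So q(x) = -6x^2 - 4x - 4.
Then q(-3) = -46.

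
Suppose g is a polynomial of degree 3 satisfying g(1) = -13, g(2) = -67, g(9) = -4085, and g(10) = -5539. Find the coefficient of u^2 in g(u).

Write g(u) = au^3 + bu^2 + cu + d. Substituting each data point gives a linear system:
  a + b + c + d = -13
  8a + 4b + 2c + d = -67
  729a + 81b + 9c + d = -4085
  1000a + 100b + 10c + d = -5539
Solving the system yields a = -5, b = -5, c = -4, d = 1.
So g(u) = -5u³ - 5u² - 4u + 1.
The coefficient of u^2 is -5.

-5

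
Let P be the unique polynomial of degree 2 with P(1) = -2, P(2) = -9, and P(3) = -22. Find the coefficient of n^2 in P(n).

-3

Write P(n) = an^2 + bn + c. Substituting each data point gives a linear system:
  a + b + c = -2
  4a + 2b + c = -9
  9a + 3b + c = -22
Solving the system yields a = -3, b = 2, c = -1.
So P(n) = -3n^2 + 2n - 1.
The leading coefficient is -3.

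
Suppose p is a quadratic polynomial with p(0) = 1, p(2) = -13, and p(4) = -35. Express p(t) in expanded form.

Using the Lagrange interpolation formula with nodes 0, 2, 4:
  L_0(t) = (t - 2)(t - 4) / 8
  L_1(t) = t(t - 4) / -4
  L_2(t) = t(t - 2) / 8
Then p(t) = 1·L_0(t) - 13·L_1(t) - 35·L_2(t).
Expanding and collecting terms gives p(t) = -t² - 5t + 1.
Check: p(0) = 1. ✓

p(t) = -t^2 - 5t + 1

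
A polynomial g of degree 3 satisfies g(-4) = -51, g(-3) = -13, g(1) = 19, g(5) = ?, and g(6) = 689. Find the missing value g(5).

435

The 4 known points determine the degree-3 polynomial uniquely.
Write g(x) = ax^3 + bx^2 + cx + d. Substituting each data point gives a linear system:
  -64a + 16b - 4c + d = -51
  -27a + 9b - 3c + d = -13
  a + b + c + d = 19
  216a + 36b + 6c + d = 689
Solving the system yields a = 2, b = 6, c = 6, d = 5.
So g(x) = 2x³ + 6x² + 6x + 5.
Then g(5) = 435.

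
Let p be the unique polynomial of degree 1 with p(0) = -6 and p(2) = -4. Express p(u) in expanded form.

p(u) = u - 6

Using the Lagrange interpolation formula with nodes 0, 2:
  L_0(u) = (u - 2) / -2
  L_1(u) = u / 2
Then p(u) = -6·L_0(u) - 4·L_1(u).
Expanding and collecting terms gives p(u) = u - 6.
Check: p(2) = -4. ✓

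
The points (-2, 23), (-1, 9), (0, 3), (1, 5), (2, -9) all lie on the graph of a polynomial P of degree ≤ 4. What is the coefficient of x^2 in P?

5

Write P(x) = ax^4 + bx^3 + cx^2 + dx + e. Substituting each data point gives a linear system:
  16a - 8b + 4c - 2d + e = 23
  a - b + c - d + e = 9
  e = 3
  a + b + c + d + e = 5
  16a + 8b + 4c + 2d + e = -9
Solving the system yields a = -1, b = -2, c = 5, d = 0, e = 3.
So P(x) = -x^4 - 2x^3 + 5x^2 + 3.
The coefficient of x^2 is 5.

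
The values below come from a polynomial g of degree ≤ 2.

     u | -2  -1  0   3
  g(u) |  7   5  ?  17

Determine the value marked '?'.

The 3 known points determine the degree-2 polynomial uniquely.
Write g(u) = au^2 + bu + c. Substituting each data point gives a linear system:
  4a - 2b + c = 7
  a - b + c = 5
  9a + 3b + c = 17
Solving the system yields a = 1, b = 1, c = 5.
So g(u) = u^2 + u + 5.
Then g(0) = 5.

5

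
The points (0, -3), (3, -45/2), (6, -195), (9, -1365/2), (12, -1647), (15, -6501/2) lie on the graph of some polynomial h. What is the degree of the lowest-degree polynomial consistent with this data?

Forward differences of the values at x = 0, 3, 6, 9, 12, 15:
  h  : -3  -45/2  -195  -1365/2  -1647  -6501/2
  Δ  : -39/2  -345/2  -975/2  -1929/2  -3207/2
  Δ^2: -153  -315  -477  -639
  Δ^3: -162  -162  -162
  Δ^4: 0  0
  Δ^5: 0
The third differences are constant (-162) and nonzero, while all higher differences vanish, so the minimal degree is 3.

3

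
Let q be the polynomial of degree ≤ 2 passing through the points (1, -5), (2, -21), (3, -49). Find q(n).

Using the Lagrange interpolation formula with nodes 1, 2, 3:
  L_0(n) = (n - 2)(n - 3) / 2
  L_1(n) = (n - 1)(n - 3) / -1
  L_2(n) = (n - 1)(n - 2) / 2
Then q(n) = -5·L_0(n) - 21·L_1(n) - 49·L_2(n).
Expanding and collecting terms gives q(n) = -6n^2 + 2n - 1.
Check: q(1) = -5. ✓

q(n) = -6n^2 + 2n - 1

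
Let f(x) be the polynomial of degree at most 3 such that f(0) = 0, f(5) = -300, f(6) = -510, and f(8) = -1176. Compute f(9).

-1656

Write f(x) = ax^3 + bx^2 + cx + d. Substituting each data point gives a linear system:
  d = 0
  125a + 25b + 5c + d = -300
  216a + 36b + 6c + d = -510
  512a + 64b + 8c + d = -1176
Solving the system yields a = -2, b = -3, c = 5, d = 0.
So f(x) = -2x^3 - 3x^2 + 5x.
Then f(9) = -1656.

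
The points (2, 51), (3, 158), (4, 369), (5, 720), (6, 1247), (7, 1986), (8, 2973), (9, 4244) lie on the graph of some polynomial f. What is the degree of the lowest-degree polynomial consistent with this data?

Forward differences of the values at n = 2, 3, 4, 5, 6, 7, 8, 9:
  f  : 51  158  369  720  1247  1986  2973  4244
  Δ  : 107  211  351  527  739  987  1271
  Δ^2: 104  140  176  212  248  284
  Δ^3: 36  36  36  36  36
  Δ^4: 0  0  0  0
  Δ^5: 0  0  0
  Δ^6: 0  0
  Δ^7: 0
The third differences are constant (36) and nonzero, while all higher differences vanish, so the minimal degree is 3.

3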